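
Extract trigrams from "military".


Word: "military" (length 8)
Number of trigrams = 8 - 3 + 1 = 6
  Position 0: "mil"
  Position 1: "ili"
  Position 2: "lit"
  Position 3: "ita"
  Position 4: "tar"
  Position 5: "ary"
Trigrams = "mil", "ili", "lit", "ita", "tar", "ary"


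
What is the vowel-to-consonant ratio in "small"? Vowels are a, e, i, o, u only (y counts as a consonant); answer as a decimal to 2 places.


Word: "small"
Vowels (a,e,i,o,u): 1
Consonants: 4
Ratio = 1/4
= 0.25


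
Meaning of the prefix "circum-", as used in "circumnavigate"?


Prefix: circum-
As in: circumnavigate -> circum- + navigate
Meaning = around


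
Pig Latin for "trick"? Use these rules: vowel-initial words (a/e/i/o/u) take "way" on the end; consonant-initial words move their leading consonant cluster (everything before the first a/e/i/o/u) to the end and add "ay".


Word: "trick"
Starts with consonant(s) → move to end, add 'ay'
Consonant cluster: "tr"
Pig Latin = "icktray"


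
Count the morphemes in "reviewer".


Word: "reviewer"
Morphemes: re- / view / -er
Each morpheme carries meaning
= 3 morphemes


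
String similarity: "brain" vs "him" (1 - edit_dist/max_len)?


Word 1: "brain" (length 5)
Word 2: "him" (length 3)
One optimal edit sequence:
  1. delete 'b'  (+1)
  2. delete 'r'  (+1)
  3. substitute 'a' -> 'h'  (+1)
  4. keep 'i'
  5. substitute 'n' -> 'm'  (+1)
Edit distance = 4
Max length = max(5, 3) = 5
Similarity = 1 - 4/5
= 0.2000


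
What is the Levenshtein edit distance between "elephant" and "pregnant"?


Word 1: "elephant" (length 8)
Word 2: "pregnant" (length 8)
One optimal edit sequence (insert/delete/substitute each cost 1):
  1. substitute 'e' -> 'p'  (+1)
  2. substitute 'l' -> 'r'  (+1)
  3. keep 'e'
  4. substitute 'p' -> 'g'  (+1)
  5. substitute 'h' -> 'n'  (+1)
  6. keep 'a'
  7. keep 'n'
  8. keep 't'
Total edit operations: 4
Edit distance = 4


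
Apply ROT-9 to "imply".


Word: "imply"
Shift: 9
Each letter → (letter + shift) mod 26:
  'i' (8) + 9 = 17 → 'r'
  'm' (12) + 9 = 21 → 'v'
  'p' (15) + 9 = 24 → 'y'
  'l' (11) + 9 = 20 → 'u'
  'y' (24) + 9 = 7 → 'h'
Result = "rvyuh"


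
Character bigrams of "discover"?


Word: "discover" (length 8)
Number of bigrams = 8 - 2 + 1 = 7
  Position 0: "di"
  Position 1: "is"
  Position 2: "sc"
  Position 3: "co"
  Position 4: "ov"
  Position 5: "ve"
  Position 6: "er"
Bigrams = "di", "is", "sc", "co", "ov", "ve", "er"


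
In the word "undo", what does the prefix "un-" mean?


Prefix: un-
Example: undo (un- + do)
Meaning = not / reverse


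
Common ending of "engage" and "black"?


Word 1: "engage"
Word 2: "black"
Comparing from end:
  Pos -1: 'e' != 'k' (stop)
LCS = "" (length 0)


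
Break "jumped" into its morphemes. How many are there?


Word: "jumped"
Morphemes: jump | -ed
Each morpheme carries meaning
= 2 morphemes


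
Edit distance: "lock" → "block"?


Word 1: "lock" (length 4)
Word 2: "block" (length 5)
One optimal edit sequence (insert/delete/substitute each cost 1):
  1. insert 'b'  (+1)
  2. keep 'l'
  3. keep 'o'
  4. keep 'c'
  5. keep 'k'
Total edit operations: 1
Edit distance = 1


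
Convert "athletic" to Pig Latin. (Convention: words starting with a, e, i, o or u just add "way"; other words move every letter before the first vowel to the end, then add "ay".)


Word: "athletic"
Starts with vowel → add 'way'
Pig Latin = "athleticway"


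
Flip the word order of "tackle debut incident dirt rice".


Original: "tackle debut incident dirt rice"
Words (1..n): tackle | debut | incident | dirt | rice
Reversed (n..1): rice | dirt | incident | debut | tackle
Result = "rice dirt incident debut tackle"


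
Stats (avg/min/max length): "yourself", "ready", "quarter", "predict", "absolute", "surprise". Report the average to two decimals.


Lengths: "yourself"=8, "ready"=5, "quarter"=7, "predict"=7, "absolute"=8, "surprise"=8
Sum = 43, Count = 6
Average = 43/6 = 7.17
= avg=7.17, min=5, max=8


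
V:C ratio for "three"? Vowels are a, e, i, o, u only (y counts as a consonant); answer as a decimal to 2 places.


Word: "three"
Vowels (a,e,i,o,u): 2
Consonants: 3
Ratio = 2/3
= 0.67


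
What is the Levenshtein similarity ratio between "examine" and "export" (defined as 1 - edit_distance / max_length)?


Word 1: "examine" (length 7)
Word 2: "export" (length 6)
One optimal edit sequence:
  1. keep 'e'
  2. keep 'x'
  3. delete 'a'  (+1)
  4. substitute 'm' -> 'p'  (+1)
  5. substitute 'i' -> 'o'  (+1)
  6. substitute 'n' -> 'r'  (+1)
  7. substitute 'e' -> 't'  (+1)
Edit distance = 5
Max length = max(7, 6) = 7
Similarity = 1 - 5/7
= 0.2857


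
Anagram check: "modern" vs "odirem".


Word 1: "modern" → sorted: demnor
Word 2: "odirem" → sorted: deimor
Same letters? demnor != deimor
Anagram = No


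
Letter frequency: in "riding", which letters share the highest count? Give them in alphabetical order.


Word: "riding"
Letter counts:
  'd': 1
  'g': 1
  'i': 2
  'n': 1
  'r': 1
Maximum count = 2
Most frequent = 'i' (2 times each)


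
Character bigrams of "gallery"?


Word: "gallery" (length 7)
Number of bigrams = 7 - 2 + 1 = 6
  Position 0: "ga"
  Position 1: "al"
  Position 2: "ll"
  Position 3: "le"
  Position 4: "er"
  Position 5: "ry"
Bigrams = "ga", "al", "ll", "le", "er", "ry"


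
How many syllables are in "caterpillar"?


Word: "caterpillar"
Syllable breakdown: cat / er / pil / lar
Counting: 4 parts
= 4 syllables


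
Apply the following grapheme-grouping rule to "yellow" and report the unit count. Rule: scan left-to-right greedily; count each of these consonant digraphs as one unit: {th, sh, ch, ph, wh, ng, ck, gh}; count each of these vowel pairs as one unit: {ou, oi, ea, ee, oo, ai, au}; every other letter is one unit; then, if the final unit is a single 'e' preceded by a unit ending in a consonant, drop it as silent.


Word: "yellow" (6 letters)
Left-to-right scan:
  (1) 'y' (letter)
  (2) 'e' (letter)
  (3) 'l' (letter)
  (4) 'l' (letter)
  (5) 'o' (letter)
  (6) 'w' (letter)
Units from scan: 6
Sound units = 6 units


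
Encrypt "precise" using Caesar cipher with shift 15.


Word: "precise"
Shift: 15
Each letter → (letter + shift) mod 26:
  'p' (15) + 15 = 4 → 'e'
  'r' (17) + 15 = 6 → 'g'
  'e' (4) + 15 = 19 → 't'
  'c' (2) + 15 = 17 → 'r'
  'i' (8) + 15 = 23 → 'x'
  's' (18) + 15 = 7 → 'h'
  'e' (4) + 15 = 19 → 't'
Result = "egtrxht"


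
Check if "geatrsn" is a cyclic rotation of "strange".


Word: "strange", Candidate: "geatrsn"
Method: check if candidate is substring of word+word
"strangestrange" contains "geatrsn"? No
Is rotation = No


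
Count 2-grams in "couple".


Word: "couple" (length 6)
Number of 2-grams = length - 2 + 1 = 6 - 2 + 1
= 5


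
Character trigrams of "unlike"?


Word: "unlike" (length 6)
Number of trigrams = 6 - 3 + 1 = 4
  Position 0: "unl"
  Position 1: "nli"
  Position 2: "lik"
  Position 3: "ike"
Trigrams = "unl", "nli", "lik", "ike"


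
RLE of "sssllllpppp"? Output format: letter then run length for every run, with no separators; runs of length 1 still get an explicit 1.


String: "sssllllpppp"
Scanning for consecutive runs:
  's' x 3
  'l' x 4
  'p' x 4
RLE = "s3l4p4"


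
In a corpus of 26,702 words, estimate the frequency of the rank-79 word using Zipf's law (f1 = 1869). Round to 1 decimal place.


Zipf's law: f(r) = f(1) / r
f(1) = 1869
f(79) = 1869 / 79
= 23.7 occurrences


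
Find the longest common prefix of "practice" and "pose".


Word 1: "practice"
Word 2: "pose"
Comparing from start:
  Pos 0: 'p' == 'p'
  Pos 1: 'r' != 'o' (stop)
LCP = "p" (length 1)


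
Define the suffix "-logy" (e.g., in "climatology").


Suffix: -logy
Example: climatology = climate + -logy, with a spelling change
Meaning = study of


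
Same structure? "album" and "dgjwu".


Pattern of "album": [0, 1, 2, 3, 4]
Pattern of "dgjwu": [0, 1, 2, 3, 4]
Patterns match
Same pattern = Yes


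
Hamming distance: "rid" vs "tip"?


Comparing character by character (same length = 3):
  Pos 0: 'r' vs 't' !=
  Pos 1: 'i' vs 'i' =
  Pos 2: 'd' vs 'p' !=
Hamming distance = 2


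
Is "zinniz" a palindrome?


Word: "zinniz"
Reversed: "zinniz"
Forward == Backward? zinniz == zinniz
Palindrome = Yes


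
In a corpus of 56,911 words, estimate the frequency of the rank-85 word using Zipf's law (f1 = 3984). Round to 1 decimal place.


Zipf's law: f(r) = f(1) / r
f(1) = 3984
f(85) = 3984 / 85
= 46.9 occurrences


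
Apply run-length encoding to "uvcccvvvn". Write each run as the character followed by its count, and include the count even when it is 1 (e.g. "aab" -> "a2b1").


String: "uvcccvvvn"
Scanning for consecutive runs:
  'u' x 1
  'v' x 1
  'c' x 3
  'v' x 3
  'n' x 1
RLE = "u1v1c3v3n1"


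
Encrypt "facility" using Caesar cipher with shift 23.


Word: "facility"
Shift: 23
Each letter → (letter + shift) mod 26:
  'f' (5) + 23 = 2 → 'c'
  'a' (0) + 23 = 23 → 'x'
  'c' (2) + 23 = 25 → 'z'
  'i' (8) + 23 = 5 → 'f'
  'l' (11) + 23 = 8 → 'i'
  'i' (8) + 23 = 5 → 'f'
  't' (19) + 23 = 16 → 'q'
  'y' (24) + 23 = 21 → 'v'
Result = "cxzfifqv"


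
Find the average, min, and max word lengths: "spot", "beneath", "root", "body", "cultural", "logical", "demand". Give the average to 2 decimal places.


Lengths: "spot"=4, "beneath"=7, "root"=4, "body"=4, "cultural"=8, "logical"=7, "demand"=6
Sum = 40, Count = 7
Average = 40/7 = 5.71
= avg=5.71, min=4, max=8


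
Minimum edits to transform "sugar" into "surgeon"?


Word 1: "sugar" (length 5)
Word 2: "surgeon" (length 7)
One optimal edit sequence (insert/delete/substitute each cost 1):
  1. keep 's'
  2. keep 'u'
  3. insert 'r'  (+1)
  4. keep 'g'
  5. insert 'e'  (+1)
  6. substitute 'a' -> 'o'  (+1)
  7. substitute 'r' -> 'n'  (+1)
Total edit operations: 4
Edit distance = 4


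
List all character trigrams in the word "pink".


Word: "pink" (length 4)
Number of trigrams = 4 - 3 + 1 = 2
  Position 0: "pin"
  Position 1: "ink"
Trigrams = "pin", "ink"


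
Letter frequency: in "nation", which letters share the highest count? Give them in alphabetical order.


Word: "nation"
Letter counts:
  'a': 1
  'i': 1
  'n': 2
  'o': 1
  't': 1
Maximum count = 2
Most frequent = 'n' (2 times each)


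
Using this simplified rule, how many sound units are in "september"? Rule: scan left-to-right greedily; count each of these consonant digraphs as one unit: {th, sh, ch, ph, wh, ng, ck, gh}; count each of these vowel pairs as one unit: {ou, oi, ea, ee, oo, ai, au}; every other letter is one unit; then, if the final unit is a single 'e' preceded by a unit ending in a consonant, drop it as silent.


Word: "september" (9 letters)
Left-to-right scan:
  [1] 's' (letter)
  [2] 'e' (letter)
  [3] 'p' (letter)
  [4] 't' (letter)
  [5] 'e' (letter)
  [6] 'm' (letter)
  [7] 'b' (letter)
  [8] 'e' (letter)
  [9] 'r' (letter)
Units from scan: 9
Sound units = 9 units


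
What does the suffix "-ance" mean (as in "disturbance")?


Suffix: -ance
As in: disturbance -> disturb + -ance
Meaning = state of


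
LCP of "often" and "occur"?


Word 1: "often"
Word 2: "occur"
Comparing from start:
  Pos 0: 'o' == 'o'
  Pos 1: 'f' != 'c' (stop)
LCP = "o" (length 1)


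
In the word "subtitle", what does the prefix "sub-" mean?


Prefix: sub-
Example: subtitle (sub- + title)
Meaning = under / below


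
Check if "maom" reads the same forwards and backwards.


Word: "maom"
Reversed: "moam"
Forward == Backward? maom != moam
Palindrome = No


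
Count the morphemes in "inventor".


Word: "inventor"
Morphemes: invent / -or
Each morpheme carries meaning
= 2 morphemes


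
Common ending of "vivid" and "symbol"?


Word 1: "vivid"
Word 2: "symbol"
Comparing from end:
  Pos -1: 'd' != 'l' (stop)
LCS = "" (length 0)


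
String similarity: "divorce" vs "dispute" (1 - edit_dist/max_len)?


Word 1: "divorce" (length 7)
Word 2: "dispute" (length 7)
One optimal edit sequence:
  1. keep 'd'
  2. keep 'i'
  3. substitute 'v' -> 's'  (+1)
  4. substitute 'o' -> 'p'  (+1)
  5. substitute 'r' -> 'u'  (+1)
  6. substitute 'c' -> 't'  (+1)
  7. keep 'e'
Edit distance = 4
Max length = max(7, 7) = 7
Similarity = 1 - 4/7
= 0.4286


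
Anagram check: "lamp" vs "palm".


Word 1: "lamp" → sorted: almp
Word 2: "palm" → sorted: almp
Same letters? almp == almp
Anagram = Yes


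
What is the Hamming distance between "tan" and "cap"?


Comparing character by character (same length = 3):
  Pos 0: 't' vs 'c' !=
  Pos 1: 'a' vs 'a' =
  Pos 2: 'n' vs 'p' !=
Hamming distance = 2


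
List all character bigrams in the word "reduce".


Word: "reduce" (length 6)
Number of bigrams = 6 - 2 + 1 = 5
  Position 0: "re"
  Position 1: "ed"
  Position 2: "du"
  Position 3: "uc"
  Position 4: "ce"
Bigrams = "re", "ed", "du", "uc", "ce"


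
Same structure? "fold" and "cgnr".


Pattern of "fold": [0, 1, 2, 3]
Pattern of "cgnr": [0, 1, 2, 3]
Patterns match
Same pattern = Yes


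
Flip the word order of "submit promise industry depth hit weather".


Original: "submit promise industry depth hit weather"
Words (1..n): submit | promise | industry | depth | hit | weather
Reversed (n..1): weather | hit | depth | industry | promise | submit
Result = "weather hit depth industry promise submit"


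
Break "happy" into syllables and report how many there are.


Word: "happy"
Syllable breakdown: hap-py
Counting: 2 parts
= 2 syllables


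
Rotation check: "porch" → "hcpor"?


Word: "porch", Candidate: "hcpor"
Method: check if candidate is substring of word+word
"porchporch" contains "hcpor"? No
Is rotation = No


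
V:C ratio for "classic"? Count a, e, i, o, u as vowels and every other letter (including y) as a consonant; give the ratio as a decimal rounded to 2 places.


Word: "classic"
Vowels (a,e,i,o,u): 2
Consonants: 5
Ratio = 2/5
= 0.40


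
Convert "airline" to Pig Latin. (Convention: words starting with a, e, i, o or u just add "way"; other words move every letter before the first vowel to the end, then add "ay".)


Word: "airline"
Starts with vowel → add 'way'
Pig Latin = "airlineway"


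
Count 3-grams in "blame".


Word: "blame" (length 5)
Number of 3-grams = length - 3 + 1 = 5 - 3 + 1
= 3


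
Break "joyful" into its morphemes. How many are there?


Word: "joyful"
Morphemes: joy | -ful
Each morpheme carries meaning
= 2 morphemes


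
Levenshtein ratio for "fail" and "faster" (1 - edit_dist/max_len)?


Word 1: "fail" (length 4)
Word 2: "faster" (length 6)
One optimal edit sequence:
  1. keep 'f'
  2. keep 'a'
  3. insert 's'  (+1)
  4. insert 't'  (+1)
  5. substitute 'i' -> 'e'  (+1)
  6. substitute 'l' -> 'r'  (+1)
Edit distance = 4
Max length = max(4, 6) = 6
Similarity = 1 - 4/6
= 0.3333


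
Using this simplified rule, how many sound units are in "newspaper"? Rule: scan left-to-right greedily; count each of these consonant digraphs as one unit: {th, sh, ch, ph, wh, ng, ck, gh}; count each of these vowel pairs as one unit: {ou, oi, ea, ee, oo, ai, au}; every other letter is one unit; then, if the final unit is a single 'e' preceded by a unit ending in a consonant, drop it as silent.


Word: "newspaper" (9 letters)
Left-to-right scan:
  1. 'n' (letter)
  2. 'e' (letter)
  3. 'w' (letter)
  4. 's' (letter)
  5. 'p' (letter)
  6. 'a' (letter)
  7. 'p' (letter)
  8. 'e' (letter)
  9. 'r' (letter)
Units from scan: 9
Sound units = 9 units


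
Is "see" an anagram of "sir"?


Word 1: "sir" → sorted: irs
Word 2: "see" → sorted: ees
Same letters? irs != ees
Anagram = No


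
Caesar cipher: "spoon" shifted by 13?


Word: "spoon"
Shift: 13
Each letter → (letter + shift) mod 26:
  's' (18) + 13 = 5 → 'f'
  'p' (15) + 13 = 2 → 'c'
  'o' (14) + 13 = 1 → 'b'
  'o' (14) + 13 = 1 → 'b'
  'n' (13) + 13 = 0 → 'a'
Result = "fcbba"


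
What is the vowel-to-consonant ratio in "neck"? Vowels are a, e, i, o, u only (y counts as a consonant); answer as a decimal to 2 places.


Word: "neck"
Vowels (a,e,i,o,u): 1
Consonants: 3
Ratio = 1/3
= 0.33


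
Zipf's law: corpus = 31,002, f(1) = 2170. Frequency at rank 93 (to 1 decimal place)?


Zipf's law: f(r) = f(1) / r
f(1) = 2170
f(93) = 2170 / 93
= 23.3 occurrences


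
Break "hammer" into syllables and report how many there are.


Word: "hammer"
Syllable breakdown: ham-mer
Counting: 2 parts
= 2 syllables


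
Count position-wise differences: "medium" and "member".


Comparing character by character (same length = 6):
  Pos 0: 'm' vs 'm' =
  Pos 1: 'e' vs 'e' =
  Pos 2: 'd' vs 'm' !=
  Pos 3: 'i' vs 'b' !=
  Pos 4: 'u' vs 'e' !=
  Pos 5: 'm' vs 'r' !=
Hamming distance = 4


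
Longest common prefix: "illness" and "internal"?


Word 1: "illness"
Word 2: "internal"
Comparing from start:
  Pos 0: 'i' == 'i'
  Pos 1: 'l' != 'n' (stop)
LCP = "i" (length 1)


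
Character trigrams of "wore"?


Word: "wore" (length 4)
Number of trigrams = 4 - 3 + 1 = 2
  Position 0: "wor"
  Position 1: "ore"
Trigrams = "wor", "ore"


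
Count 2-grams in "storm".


Word: "storm" (length 5)
Number of 2-grams = length - 2 + 1 = 5 - 2 + 1
= 4


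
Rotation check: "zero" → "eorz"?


Word: "zero", Candidate: "eorz"
Method: check if candidate is substring of word+word
"zerozero" contains "eorz"? No
Is rotation = No


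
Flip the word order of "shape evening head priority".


Original: "shape evening head priority"
Words (1..n): shape | evening | head | priority
Reversed (n..1): priority | head | evening | shape
Result = "priority head evening shape"


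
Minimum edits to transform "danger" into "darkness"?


Word 1: "danger" (length 6)
Word 2: "darkness" (length 8)
One optimal edit sequence (insert/delete/substitute each cost 1):
  1. keep 'd'
  2. keep 'a'
  3. insert 'r'  (+1)
  4. insert 'k'  (+1)
  5. keep 'n'
  6. substitute 'g' -> 'e'  (+1)
  7. substitute 'e' -> 's'  (+1)
  8. substitute 'r' -> 's'  (+1)
Total edit operations: 5
Edit distance = 5


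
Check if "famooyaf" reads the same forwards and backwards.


Word: "famooyaf"
Reversed: "fayoomaf"
Forward == Backward? famooyaf != fayoomaf
Palindrome = No


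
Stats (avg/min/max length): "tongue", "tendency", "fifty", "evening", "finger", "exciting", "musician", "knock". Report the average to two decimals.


Lengths: "tongue"=6, "tendency"=8, "fifty"=5, "evening"=7, "finger"=6, "exciting"=8, "musician"=8, "knock"=5
Sum = 53, Count = 8
Average = 53/8 = 6.63
= avg=6.63, min=5, max=8


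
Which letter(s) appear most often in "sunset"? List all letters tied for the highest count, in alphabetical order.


Word: "sunset"
Letter counts:
  'e': 1
  'n': 1
  's': 2
  't': 1
  'u': 1
Maximum count = 2
Most frequent = 's' (2 times each)


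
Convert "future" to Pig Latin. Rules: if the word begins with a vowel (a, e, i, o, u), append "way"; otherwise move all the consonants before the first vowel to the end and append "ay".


Word: "future"
Starts with consonant(s) → move to end, add 'ay'
Consonant cluster: "f"
Pig Latin = "uturefay"


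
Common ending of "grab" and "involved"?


Word 1: "grab"
Word 2: "involved"
Comparing from end:
  Pos -1: 'b' != 'd' (stop)
LCS = "" (length 0)


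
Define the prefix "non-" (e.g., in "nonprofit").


Prefix: non-
Example: nonprofit = non- + profit
Meaning = not


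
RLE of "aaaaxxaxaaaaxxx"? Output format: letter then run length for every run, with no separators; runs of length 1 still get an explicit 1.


String: "aaaaxxaxaaaaxxx"
Scanning for consecutive runs:
  'a' x 4
  'x' x 2
  'a' x 1
  'x' x 1
  'a' x 4
  'x' x 3
RLE = "a4x2a1x1a4x3"


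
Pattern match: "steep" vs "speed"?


Pattern of "steep": [0, 1, 2, 2, 3]
Pattern of "speed": [0, 1, 2, 2, 3]
Patterns match
Same pattern = Yes


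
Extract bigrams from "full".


Word: "full" (length 4)
Number of bigrams = 4 - 2 + 1 = 3
  Position 0: "fu"
  Position 1: "ul"
  Position 2: "ll"
Bigrams = "fu", "ul", "ll"


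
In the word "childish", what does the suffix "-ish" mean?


Suffix: -ish
As in: childish -> child + -ish
Meaning = somewhat / having the qualities of


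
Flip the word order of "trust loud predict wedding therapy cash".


Original: "trust loud predict wedding therapy cash"
Words (1..n): trust | loud | predict | wedding | therapy | cash
Reversed (n..1): cash | therapy | wedding | predict | loud | trust
Result = "cash therapy wedding predict loud trust"


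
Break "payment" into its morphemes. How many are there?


Word: "payment"
Morphemes: pay | -ment
Each morpheme carries meaning
= 2 morphemes


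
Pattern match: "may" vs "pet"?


Pattern of "may": [0, 1, 2]
Pattern of "pet": [0, 1, 2]
Patterns match
Same pattern = Yes


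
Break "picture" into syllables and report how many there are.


Word: "picture"
Syllable breakdown: pic-ture
Counting: 2 parts
= 2 syllables


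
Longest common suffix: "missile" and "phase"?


Word 1: "missile"
Word 2: "phase"
Comparing from end:
  Pos -1: 'e' == 'e'
  Pos -2: 'l' != 's' (stop)
LCS = "e" (length 1)


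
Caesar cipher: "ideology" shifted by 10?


Word: "ideology"
Shift: 10
Each letter → (letter + shift) mod 26:
  'i' (8) + 10 = 18 → 's'
  'd' (3) + 10 = 13 → 'n'
  'e' (4) + 10 = 14 → 'o'
  'o' (14) + 10 = 24 → 'y'
  'l' (11) + 10 = 21 → 'v'
  'o' (14) + 10 = 24 → 'y'
  'g' (6) + 10 = 16 → 'q'
  'y' (24) + 10 = 8 → 'i'
Result = "snoyvyqi"


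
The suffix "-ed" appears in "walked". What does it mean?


Suffix: -ed
Example: walked (walk + -ed)
Meaning = past tense


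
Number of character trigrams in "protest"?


Word: "protest" (length 7)
Number of 3-grams = length - 3 + 1 = 7 - 3 + 1
= 5


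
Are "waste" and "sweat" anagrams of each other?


Word 1: "waste" → sorted: aestw
Word 2: "sweat" → sorted: aestw
Same letters? aestw == aestw
Anagram = Yes


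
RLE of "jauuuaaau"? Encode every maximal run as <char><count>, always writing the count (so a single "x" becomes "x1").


String: "jauuuaaau"
Scanning for consecutive runs:
  'j' x 1
  'a' x 1
  'u' x 3
  'a' x 3
  'u' x 1
RLE = "j1a1u3a3u1"


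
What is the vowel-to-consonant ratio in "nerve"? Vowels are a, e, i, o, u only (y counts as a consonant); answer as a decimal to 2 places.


Word: "nerve"
Vowels (a,e,i,o,u): 2
Consonants: 3
Ratio = 2/3
= 0.67


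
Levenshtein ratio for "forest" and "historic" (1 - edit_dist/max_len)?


Word 1: "forest" (length 6)
Word 2: "historic" (length 8)
One optimal edit sequence:
  1. insert 'h'  (+1)
  2. insert 'i'  (+1)
  3. insert 's'  (+1)
  4. substitute 'f' -> 't'  (+1)
  5. keep 'o'
  6. keep 'r'
  7. delete 'e'  (+1)
  8. substitute 's' -> 'i'  (+1)
  9. substitute 't' -> 'c'  (+1)
Edit distance = 7
Max length = max(6, 8) = 8
Similarity = 1 - 7/8
= 0.1250


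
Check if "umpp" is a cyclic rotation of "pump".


Word: "pump", Candidate: "umpp"
Method: check if candidate is substring of word+word
"pumppump" contains "umpp"? Yes
Is rotation = Yes


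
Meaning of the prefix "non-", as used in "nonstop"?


Prefix: non-
Example: nonstop (non- + stop)
Meaning = not


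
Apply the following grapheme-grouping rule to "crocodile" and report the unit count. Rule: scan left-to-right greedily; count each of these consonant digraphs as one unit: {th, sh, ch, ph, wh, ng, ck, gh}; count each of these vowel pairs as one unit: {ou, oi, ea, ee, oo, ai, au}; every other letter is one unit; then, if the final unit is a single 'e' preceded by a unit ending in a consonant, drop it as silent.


Word: "crocodile" (9 letters)
Left-to-right scan:
  1. 'c' (letter)
  2. 'r' (letter)
  3. 'o' (letter)
  4. 'c' (letter)
  5. 'o' (letter)
  6. 'd' (letter)
  7. 'i' (letter)
  8. 'l' (letter)
  9. 'e' (letter)
Units from scan: 9
Final unit is 'e' after a consonant -> drop as silent (-1)
Sound units = 8 units


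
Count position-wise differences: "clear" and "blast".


Comparing character by character (same length = 5):
  Pos 0: 'c' vs 'b' !=
  Pos 1: 'l' vs 'l' =
  Pos 2: 'e' vs 'a' !=
  Pos 3: 'a' vs 's' !=
  Pos 4: 'r' vs 't' !=
Hamming distance = 4


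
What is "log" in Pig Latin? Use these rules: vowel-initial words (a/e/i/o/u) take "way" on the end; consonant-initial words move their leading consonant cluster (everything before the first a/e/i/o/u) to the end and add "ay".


Word: "log"
Starts with consonant(s) → move to end, add 'ay'
Consonant cluster: "l"
Pig Latin = "oglay"


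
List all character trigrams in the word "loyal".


Word: "loyal" (length 5)
Number of trigrams = 5 - 3 + 1 = 3
  Position 0: "loy"
  Position 1: "oya"
  Position 2: "yal"
Trigrams = "loy", "oya", "yal"


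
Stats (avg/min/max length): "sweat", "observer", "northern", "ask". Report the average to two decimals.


Lengths: "sweat"=5, "observer"=8, "northern"=8, "ask"=3
Sum = 24, Count = 4
Average = 24/4 = 6.00
= avg=6.00, min=3, max=8


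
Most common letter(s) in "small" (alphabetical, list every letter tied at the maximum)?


Word: "small"
Letter counts:
  'a': 1
  'l': 2
  'm': 1
  's': 1
Maximum count = 2
Most frequent = 'l' (2 times each)


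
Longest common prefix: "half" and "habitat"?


Word 1: "half"
Word 2: "habitat"
Comparing from start:
  Pos 0: 'h' == 'h'
  Pos 1: 'a' == 'a'
  Pos 2: 'l' != 'b' (stop)
LCP = "ha" (length 2)


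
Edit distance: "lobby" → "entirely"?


Word 1: "lobby" (length 5)
Word 2: "entirely" (length 8)
One optimal edit sequence (insert/delete/substitute each cost 1):
  1. insert 'e'  (+1)
  2. insert 'n'  (+1)
  3. insert 't'  (+1)
  4. substitute 'l' -> 'i'  (+1)
  5. substitute 'o' -> 'r'  (+1)
  6. substitute 'b' -> 'e'  (+1)
  7. substitute 'b' -> 'l'  (+1)
  8. keep 'y'
Total edit operations: 7
Edit distance = 7


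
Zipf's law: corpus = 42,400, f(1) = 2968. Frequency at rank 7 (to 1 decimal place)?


Zipf's law: f(r) = f(1) / r
f(1) = 2968
f(7) = 2968 / 7
= 424.0 occurrences


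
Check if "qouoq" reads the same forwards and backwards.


Word: "qouoq"
Reversed: "qouoq"
Forward == Backward? qouoq == qouoq
Palindrome = Yes


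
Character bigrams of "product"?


Word: "product" (length 7)
Number of bigrams = 7 - 2 + 1 = 6
  Position 0: "pr"
  Position 1: "ro"
  Position 2: "od"
  Position 3: "du"
  Position 4: "uc"
  Position 5: "ct"
Bigrams = "pr", "ro", "od", "du", "uc", "ct"


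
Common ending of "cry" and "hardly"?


Word 1: "cry"
Word 2: "hardly"
Comparing from end:
  Pos -1: 'y' == 'y'
  Pos -2: 'r' != 'l' (stop)
LCS = "y" (length 1)


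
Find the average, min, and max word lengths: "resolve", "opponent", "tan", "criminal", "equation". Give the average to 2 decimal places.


Lengths: "resolve"=7, "opponent"=8, "tan"=3, "criminal"=8, "equation"=8
Sum = 34, Count = 5
Average = 34/5 = 6.80
= avg=6.80, min=3, max=8


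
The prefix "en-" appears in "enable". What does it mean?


Prefix: en-
As in: enable -> en- + able
Meaning = cause to / put into


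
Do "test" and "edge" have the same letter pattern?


Pattern of "test": [0, 1, 2, 0]
Pattern of "edge": [0, 1, 2, 0]
Patterns match
Same pattern = Yes


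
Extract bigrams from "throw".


Word: "throw" (length 5)
Number of bigrams = 5 - 2 + 1 = 4
  Position 0: "th"
  Position 1: "hr"
  Position 2: "ro"
  Position 3: "ow"
Bigrams = "th", "hr", "ro", "ow"


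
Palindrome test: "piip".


Word: "piip"
Reversed: "piip"
Forward == Backward? piip == piip
Palindrome = Yes


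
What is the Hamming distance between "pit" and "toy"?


Comparing character by character (same length = 3):
  Pos 0: 'p' vs 't' !=
  Pos 1: 'i' vs 'o' !=
  Pos 2: 't' vs 'y' !=
Hamming distance = 3


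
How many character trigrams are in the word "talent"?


Word: "talent" (length 6)
Number of 3-grams = length - 3 + 1 = 6 - 3 + 1
= 4


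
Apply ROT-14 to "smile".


Word: "smile"
Shift: 14
Each letter → (letter + shift) mod 26:
  's' (18) + 14 = 6 → 'g'
  'm' (12) + 14 = 0 → 'a'
  'i' (8) + 14 = 22 → 'w'
  'l' (11) + 14 = 25 → 'z'
  'e' (4) + 14 = 18 → 's'
Result = "gawzs"


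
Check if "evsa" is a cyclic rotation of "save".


Word: "save", Candidate: "evsa"
Method: check if candidate is substring of word+word
"savesave" contains "evsa"? No
Is rotation = No


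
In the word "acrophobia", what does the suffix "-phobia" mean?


Suffix: -phobia
As in: acrophobia -> acro- + -phobia
Meaning = fear of


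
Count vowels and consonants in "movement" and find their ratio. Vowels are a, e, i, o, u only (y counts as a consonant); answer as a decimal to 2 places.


Word: "movement"
Vowels (a,e,i,o,u): 3
Consonants: 5
Ratio = 3/5
= 0.60


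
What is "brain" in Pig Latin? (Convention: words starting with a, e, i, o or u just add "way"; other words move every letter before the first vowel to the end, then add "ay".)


Word: "brain"
Starts with consonant(s) → move to end, add 'ay'
Consonant cluster: "br"
Pig Latin = "ainbray"


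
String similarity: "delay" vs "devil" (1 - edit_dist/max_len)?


Word 1: "delay" (length 5)
Word 2: "devil" (length 5)
One optimal edit sequence:
  1. keep 'd'
  2. keep 'e'
  3. substitute 'l' -> 'v'  (+1)
  4. substitute 'a' -> 'i'  (+1)
  5. substitute 'y' -> 'l'  (+1)
Edit distance = 3
Max length = max(5, 5) = 5
Similarity = 1 - 3/5
= 0.4000


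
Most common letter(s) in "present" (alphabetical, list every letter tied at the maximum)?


Word: "present"
Letter counts:
  'e': 2
  'n': 1
  'p': 1
  'r': 1
  's': 1
  't': 1
Maximum count = 2
Most frequent = 'e' (2 times each)


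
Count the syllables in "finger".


Word: "finger"
Syllable breakdown: fin | ger
Counting: 2 parts
= 2 syllables


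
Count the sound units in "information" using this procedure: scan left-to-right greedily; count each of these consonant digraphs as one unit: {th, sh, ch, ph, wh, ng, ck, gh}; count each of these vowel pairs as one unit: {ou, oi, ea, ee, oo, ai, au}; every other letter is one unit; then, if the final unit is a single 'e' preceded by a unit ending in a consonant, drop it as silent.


Word: "information" (11 letters)
Left-to-right scan:
  (1) 'i' (letter)
  (2) 'n' (letter)
  (3) 'f' (letter)
  (4) 'o' (letter)
  (5) 'r' (letter)
  (6) 'm' (letter)
  (7) 'a' (letter)
  (8) 't' (letter)
  (9) 'i' (letter)
  (10) 'o' (letter)
  (11) 'n' (letter)
Units from scan: 11
Sound units = 11 units


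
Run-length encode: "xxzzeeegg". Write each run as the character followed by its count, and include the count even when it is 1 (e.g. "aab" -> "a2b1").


String: "xxzzeeegg"
Scanning for consecutive runs:
  'x' x 2
  'z' x 2
  'e' x 3
  'g' x 2
RLE = "x2z2e3g2"


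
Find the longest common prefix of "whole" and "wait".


Word 1: "whole"
Word 2: "wait"
Comparing from start:
  Pos 0: 'w' == 'w'
  Pos 1: 'h' != 'a' (stop)
LCP = "w" (length 1)


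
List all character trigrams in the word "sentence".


Word: "sentence" (length 8)
Number of trigrams = 8 - 3 + 1 = 6
  Position 0: "sen"
  Position 1: "ent"
  Position 2: "nte"
  Position 3: "ten"
  Position 4: "enc"
  Position 5: "nce"
Trigrams = "sen", "ent", "nte", "ten", "enc", "nce"


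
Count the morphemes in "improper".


Word: "improper"
Morphemes: im- | proper
Each morpheme carries meaning
= 2 morphemes


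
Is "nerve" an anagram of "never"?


Word 1: "never" → sorted: eenrv
Word 2: "nerve" → sorted: eenrv
Same letters? eenrv == eenrv
Anagram = Yes


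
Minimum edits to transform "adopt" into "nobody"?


Word 1: "adopt" (length 5)
Word 2: "nobody" (length 6)
One optimal edit sequence (insert/delete/substitute each cost 1):
  1. insert 'n'  (+1)
  2. substitute 'a' -> 'o'  (+1)
  3. substitute 'd' -> 'b'  (+1)
  4. keep 'o'
  5. substitute 'p' -> 'd'  (+1)
  6. substitute 't' -> 'y'  (+1)
Total edit operations: 5
Edit distance = 5


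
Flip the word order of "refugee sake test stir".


Original: "refugee sake test stir"
Words (1..n): refugee | sake | test | stir
Reversed (n..1): stir | test | sake | refugee
Result = "stir test sake refugee"


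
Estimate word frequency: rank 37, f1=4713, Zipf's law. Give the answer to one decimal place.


Zipf's law: f(r) = f(1) / r
f(1) = 4713
f(37) = 4713 / 37
= 127.4 occurrences


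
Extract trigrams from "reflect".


Word: "reflect" (length 7)
Number of trigrams = 7 - 3 + 1 = 5
  Position 0: "ref"
  Position 1: "efl"
  Position 2: "fle"
  Position 3: "lec"
  Position 4: "ect"
Trigrams = "ref", "efl", "fle", "lec", "ect"


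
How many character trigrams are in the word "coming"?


Word: "coming" (length 6)
Number of 3-grams = length - 3 + 1 = 6 - 3 + 1
= 4


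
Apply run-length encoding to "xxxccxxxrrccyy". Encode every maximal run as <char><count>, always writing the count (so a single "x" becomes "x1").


String: "xxxccxxxrrccyy"
Scanning for consecutive runs:
  'x' x 3
  'c' x 2
  'x' x 3
  'r' x 2
  'c' x 2
  'y' x 2
RLE = "x3c2x3r2c2y2"


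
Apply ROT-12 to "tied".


Word: "tied"
Shift: 12
Each letter → (letter + shift) mod 26:
  't' (19) + 12 = 5 → 'f'
  'i' (8) + 12 = 20 → 'u'
  'e' (4) + 12 = 16 → 'q'
  'd' (3) + 12 = 15 → 'p'
Result = "fuqp"


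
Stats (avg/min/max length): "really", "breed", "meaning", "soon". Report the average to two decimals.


Lengths: "really"=6, "breed"=5, "meaning"=7, "soon"=4
Sum = 22, Count = 4
Average = 22/4 = 5.50
= avg=5.50, min=4, max=7


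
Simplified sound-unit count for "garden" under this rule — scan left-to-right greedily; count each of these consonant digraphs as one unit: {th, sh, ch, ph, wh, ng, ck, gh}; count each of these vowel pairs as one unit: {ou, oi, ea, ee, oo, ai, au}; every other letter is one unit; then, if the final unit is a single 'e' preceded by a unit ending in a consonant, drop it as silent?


Word: "garden" (6 letters)
Left-to-right scan:
  (1) 'g' (letter)
  (2) 'a' (letter)
  (3) 'r' (letter)
  (4) 'd' (letter)
  (5) 'e' (letter)
  (6) 'n' (letter)
Units from scan: 6
Sound units = 6 units


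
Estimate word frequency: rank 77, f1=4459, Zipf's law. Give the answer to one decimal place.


Zipf's law: f(r) = f(1) / r
f(1) = 4459
f(77) = 4459 / 77
= 57.9 occurrences


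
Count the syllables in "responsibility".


Word: "responsibility"
Syllable breakdown: re-spon-si-bil-i-ty
Counting: 6 parts
= 6 syllables


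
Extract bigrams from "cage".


Word: "cage" (length 4)
Number of bigrams = 4 - 2 + 1 = 3
  Position 0: "ca"
  Position 1: "ag"
  Position 2: "ge"
Bigrams = "ca", "ag", "ge"


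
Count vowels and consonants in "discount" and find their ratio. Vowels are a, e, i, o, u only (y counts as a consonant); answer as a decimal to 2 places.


Word: "discount"
Vowels (a,e,i,o,u): 3
Consonants: 5
Ratio = 3/5
= 0.60


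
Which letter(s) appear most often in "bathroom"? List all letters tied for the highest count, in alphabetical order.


Word: "bathroom"
Letter counts:
  'a': 1
  'b': 1
  'h': 1
  'm': 1
  'o': 2
  'r': 1
  't': 1
Maximum count = 2
Most frequent = 'o' (2 times each)


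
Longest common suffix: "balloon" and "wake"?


Word 1: "balloon"
Word 2: "wake"
Comparing from end:
  Pos -1: 'n' != 'e' (stop)
LCS = "" (length 0)


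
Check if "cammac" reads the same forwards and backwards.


Word: "cammac"
Reversed: "cammac"
Forward == Backward? cammac == cammac
Palindrome = Yes


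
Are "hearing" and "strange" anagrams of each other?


Word 1: "hearing" → sorted: aeghinr
Word 2: "strange" → sorted: aegnrst
Same letters? aeghinr != aegnrst
Anagram = No


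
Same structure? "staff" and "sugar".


Pattern of "staff": [0, 1, 2, 3, 3]
Pattern of "sugar": [0, 1, 2, 3, 4]
Patterns do not match
Same pattern = No


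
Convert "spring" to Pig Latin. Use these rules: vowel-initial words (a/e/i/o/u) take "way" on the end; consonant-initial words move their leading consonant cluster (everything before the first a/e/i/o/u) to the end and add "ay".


Word: "spring"
Starts with consonant(s) → move to end, add 'ay'
Consonant cluster: "spr"
Pig Latin = "ingspray"


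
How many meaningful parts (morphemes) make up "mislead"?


Word: "mislead"
Morphemes: mis- / lead
Each morpheme carries meaning
= 2 morphemes


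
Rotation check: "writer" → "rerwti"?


Word: "writer", Candidate: "rerwti"
Method: check if candidate is substring of word+word
"writerwriter" contains "rerwti"? No
Is rotation = No


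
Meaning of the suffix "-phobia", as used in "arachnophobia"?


Suffix: -phobia
As in: arachnophobia -> arachno- + -phobia
Meaning = fear of


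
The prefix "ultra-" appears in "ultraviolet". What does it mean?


Prefix: ultra-
As in: ultraviolet -> ultra- + violet
Meaning = beyond


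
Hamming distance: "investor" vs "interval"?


Comparing character by character (same length = 8):
  Pos 0: 'i' vs 'i' =
  Pos 1: 'n' vs 'n' =
  Pos 2: 'v' vs 't' !=
  Pos 3: 'e' vs 'e' =
  Pos 4: 's' vs 'r' !=
  Pos 5: 't' vs 'v' !=
  Pos 6: 'o' vs 'a' !=
  Pos 7: 'r' vs 'l' !=
Hamming distance = 5


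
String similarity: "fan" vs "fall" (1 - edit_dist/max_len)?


Word 1: "fan" (length 3)
Word 2: "fall" (length 4)
One optimal edit sequence:
  1. keep 'f'
  2. keep 'a'
  3. insert 'l'  (+1)
  4. substitute 'n' -> 'l'  (+1)
Edit distance = 2
Max length = max(3, 4) = 4
Similarity = 1 - 2/4
= 0.5000


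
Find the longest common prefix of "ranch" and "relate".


Word 1: "ranch"
Word 2: "relate"
Comparing from start:
  Pos 0: 'r' == 'r'
  Pos 1: 'a' != 'e' (stop)
LCP = "r" (length 1)


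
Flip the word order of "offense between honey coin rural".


Original: "offense between honey coin rural"
Words (1..n): offense | between | honey | coin | rural
Reversed (n..1): rural | coin | honey | between | offense
Result = "rural coin honey between offense"


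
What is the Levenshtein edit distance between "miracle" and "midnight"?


Word 1: "miracle" (length 7)
Word 2: "midnight" (length 8)
One optimal edit sequence (insert/delete/substitute each cost 1):
  1. keep 'm'
  2. keep 'i'
  3. insert 'd'  (+1)
  4. substitute 'r' -> 'n'  (+1)
  5. substitute 'a' -> 'i'  (+1)
  6. substitute 'c' -> 'g'  (+1)
  7. substitute 'l' -> 'h'  (+1)
  8. substitute 'e' -> 't'  (+1)
Total edit operations: 6
Edit distance = 6


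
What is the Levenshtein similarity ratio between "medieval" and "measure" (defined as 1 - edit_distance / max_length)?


Word 1: "medieval" (length 8)
Word 2: "measure" (length 7)
One optimal edit sequence:
  1. keep 'm'
  2. keep 'e'
  3. delete 'd'  (+1)
  4. substitute 'i' -> 'a'  (+1)
  5. substitute 'e' -> 's'  (+1)
  6. substitute 'v' -> 'u'  (+1)
  7. substitute 'a' -> 'r'  (+1)
  8. substitute 'l' -> 'e'  (+1)
Edit distance = 6
Max length = max(8, 7) = 8
Similarity = 1 - 6/8
= 0.2500


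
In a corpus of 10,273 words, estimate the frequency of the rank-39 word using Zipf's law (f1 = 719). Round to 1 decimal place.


Zipf's law: f(r) = f(1) / r
f(1) = 719
f(39) = 719 / 39
= 18.4 occurrences


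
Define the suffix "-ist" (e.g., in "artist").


Suffix: -ist
Example: artist = art + -ist
Meaning = one who practices


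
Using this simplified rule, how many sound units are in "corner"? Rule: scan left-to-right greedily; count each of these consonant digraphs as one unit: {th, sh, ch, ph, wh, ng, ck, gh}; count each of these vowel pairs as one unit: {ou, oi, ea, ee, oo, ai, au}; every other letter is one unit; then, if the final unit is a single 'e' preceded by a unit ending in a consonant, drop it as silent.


Word: "corner" (6 letters)
Left-to-right scan:
  (1) 'c' (letter)
  (2) 'o' (letter)
  (3) 'r' (letter)
  (4) 'n' (letter)
  (5) 'e' (letter)
  (6) 'r' (letter)
Units from scan: 6
Sound units = 6 units


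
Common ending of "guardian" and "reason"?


Word 1: "guardian"
Word 2: "reason"
Comparing from end:
  Pos -1: 'n' == 'n'
  Pos -2: 'a' != 'o' (stop)
LCS = "n" (length 1)
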